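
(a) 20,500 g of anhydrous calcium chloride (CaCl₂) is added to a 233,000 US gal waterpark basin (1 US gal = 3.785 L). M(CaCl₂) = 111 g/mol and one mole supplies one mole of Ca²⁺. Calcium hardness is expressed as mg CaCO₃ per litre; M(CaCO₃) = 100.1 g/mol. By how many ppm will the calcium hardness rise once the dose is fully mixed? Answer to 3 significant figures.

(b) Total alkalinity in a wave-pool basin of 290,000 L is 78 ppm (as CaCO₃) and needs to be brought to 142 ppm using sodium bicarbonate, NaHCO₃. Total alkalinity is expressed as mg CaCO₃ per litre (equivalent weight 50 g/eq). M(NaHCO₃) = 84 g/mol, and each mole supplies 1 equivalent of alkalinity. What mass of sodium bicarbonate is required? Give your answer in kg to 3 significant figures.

(a) 21.0 ppm; (b) 31.2 kg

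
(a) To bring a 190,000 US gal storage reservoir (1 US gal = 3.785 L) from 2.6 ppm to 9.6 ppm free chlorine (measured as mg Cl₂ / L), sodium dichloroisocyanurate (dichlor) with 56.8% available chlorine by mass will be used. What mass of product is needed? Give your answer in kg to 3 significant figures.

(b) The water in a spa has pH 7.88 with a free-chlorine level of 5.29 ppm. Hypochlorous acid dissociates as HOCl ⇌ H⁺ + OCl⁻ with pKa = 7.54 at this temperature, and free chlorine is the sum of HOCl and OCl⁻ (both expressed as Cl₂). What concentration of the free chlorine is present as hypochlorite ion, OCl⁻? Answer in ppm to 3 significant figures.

(a) 8.86 kg; (b) 3.63 ppm

(a) Volume: 190,000 US gal × 3.785 L/gal = 719,150 L.
(a) Chlorine deficit: 9.6 − 2.6 = 7 ppm = 7 mg/L as Cl₂.
(a) Cl₂ equivalent needed: 7 mg/L × 719,150 L = 5,034,000 mg = 5034 g.
(a) Product at 56.8% available chlorine: 5034 / 0.568 = 8863 g.

(b) [OCl⁻]/[HOCl] = 10^(pH − pKa) = 10^(7.88 − 7.54) = 10^0.34 = 2.188.
(b) Fraction as HOCl = 1 / (1 + 2.188) = 0.3137.
(b) OCl⁻ = (1 − 0.3137) × 5.29 ppm = 3.631 ppm.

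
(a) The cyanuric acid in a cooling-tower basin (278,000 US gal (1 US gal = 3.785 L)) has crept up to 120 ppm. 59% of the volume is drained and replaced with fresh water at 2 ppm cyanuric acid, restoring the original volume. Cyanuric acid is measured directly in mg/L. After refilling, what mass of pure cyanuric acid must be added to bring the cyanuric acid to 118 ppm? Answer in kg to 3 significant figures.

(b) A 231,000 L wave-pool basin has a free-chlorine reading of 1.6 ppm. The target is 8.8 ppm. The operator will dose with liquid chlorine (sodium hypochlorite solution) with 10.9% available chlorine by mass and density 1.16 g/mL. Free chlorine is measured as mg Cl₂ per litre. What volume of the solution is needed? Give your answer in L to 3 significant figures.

(a) 71.2 kg; (b) 13.2 L

(a) Volume: 278,000 US gal × 3.785 L/gal = 1,052,230 L.
(a) After draining 59% and refilling: 120 × 0.41 + 2 × 0.59 = 50.38 ppm.
(a) Deficit to target: 118 − 50.38 = 67.62 mg/L.
(a) Mass: 67.62 mg/L × 1,052,230 L = 71,150 g cyanuric acid.

(b) Chlorine deficit: 8.8 − 1.6 = 7.2 ppm = 7.2 mg/L as Cl₂.
(b) Cl₂ equivalent needed: 7.2 mg/L × 231,000 L = 1,663,000 mg = 1663 g.
(b) Product at 10.9% available chlorine: 1663 / 0.109 = 15,260 g.
(b) Volume at density 1.16 g/mL: 15,260 g ÷ 1.16 g/mL = 13,150 mL.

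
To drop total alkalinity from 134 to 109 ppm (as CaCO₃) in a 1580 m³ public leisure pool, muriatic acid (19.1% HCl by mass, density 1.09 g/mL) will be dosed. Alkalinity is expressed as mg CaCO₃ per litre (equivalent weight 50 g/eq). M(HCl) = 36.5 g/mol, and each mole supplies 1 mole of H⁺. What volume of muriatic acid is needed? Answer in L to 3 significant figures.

Volume: 1580 m³ = 1,580,000 L.
Alkalinity to neutralize: (134 − 109) = 25 mg/L as CaCO₃ × 1,580,000 L = 39,500 g as CaCO₃.
Equivalents of H⁺ required: 39,500 ÷ 50 g/eq = 790 eq = 790 mol HCl.
Mass of HCl: 790 × 36.5 = 28,840 g.
Mass of 19.1% solution: 28,840 / 0.191 = 151,000 g.
Volume: 151,000 g ÷ 1.09 g/mL = 138,500 mL.

139 L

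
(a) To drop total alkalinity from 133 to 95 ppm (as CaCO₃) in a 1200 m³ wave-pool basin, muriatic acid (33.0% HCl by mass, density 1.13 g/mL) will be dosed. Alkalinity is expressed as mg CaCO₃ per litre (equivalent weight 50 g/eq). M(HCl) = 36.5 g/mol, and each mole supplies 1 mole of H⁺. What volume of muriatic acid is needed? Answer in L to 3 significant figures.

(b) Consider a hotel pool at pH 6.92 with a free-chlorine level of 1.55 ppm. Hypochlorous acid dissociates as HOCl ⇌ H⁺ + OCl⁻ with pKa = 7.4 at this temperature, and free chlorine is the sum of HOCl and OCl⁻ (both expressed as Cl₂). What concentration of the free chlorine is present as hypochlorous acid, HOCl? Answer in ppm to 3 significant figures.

(a) Volume: 1200 m³ = 1,200,000 L.
(a) Alkalinity to neutralize: (133 − 95) = 38 mg/L as CaCO₃ × 1,200,000 L = 45,600 g as CaCO₃.
(a) Equivalents of H⁺ required: 45,600 ÷ 50 g/eq = 912 eq = 912 mol HCl.
(a) Mass of HCl: 912 × 36.5 = 33,290 g.
(a) Mass of 33.0% solution: 33,290 / 0.33 = 100,900 g.
(a) Volume: 100,900 g ÷ 1.13 g/mL = 89,270 mL.

(b) [OCl⁻]/[HOCl] = 10^(pH − pKa) = 10^(6.92 − 7.4) = 10^-0.48 = 0.3311.
(b) Fraction as HOCl = 1 / (1 + 0.3311) = 0.7512.
(b) HOCl = 0.7512 × 1.55 ppm = 1.164 ppm.

(a) 89.3 L; (b) 1.16 ppm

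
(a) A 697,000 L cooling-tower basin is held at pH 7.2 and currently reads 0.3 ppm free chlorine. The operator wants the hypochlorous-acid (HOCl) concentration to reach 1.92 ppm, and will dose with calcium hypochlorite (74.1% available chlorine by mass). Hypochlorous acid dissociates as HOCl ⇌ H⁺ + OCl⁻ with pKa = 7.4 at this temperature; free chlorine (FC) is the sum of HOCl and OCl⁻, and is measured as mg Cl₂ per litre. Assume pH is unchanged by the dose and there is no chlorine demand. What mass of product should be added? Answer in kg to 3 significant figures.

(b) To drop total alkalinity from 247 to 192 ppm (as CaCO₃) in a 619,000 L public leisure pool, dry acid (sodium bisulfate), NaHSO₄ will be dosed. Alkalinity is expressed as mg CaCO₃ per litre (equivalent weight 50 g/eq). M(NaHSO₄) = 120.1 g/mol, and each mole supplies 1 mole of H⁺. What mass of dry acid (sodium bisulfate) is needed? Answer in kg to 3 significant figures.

(a) 2.66 kg; (b) 81.8 kg

(a) [OCl⁻]/[HOCl] = 10^(pH − pKa) = 10^(7.2 − 7.4) = 0.631; fraction as HOCl = 1/(1 + 0.631) = 0.6131.
(a) Free chlorine required for 1.92 ppm HOCl: 1.92 / 0.6131 = 3.131 ppm.
(a) FC to add: 3.131 − 0.3 = 2.831 mg/L as Cl₂.
(a) Cl₂ equivalent: 2.831 mg/L × 697,000 L = 1974 g.
(a) Product at 74.1% available Cl: 1974 / 0.741 = 2663 g.

(b) Alkalinity to neutralize: (247 − 192) = 55 mg/L as CaCO₃ × 619,000 L = 34,040 g as CaCO₃.
(b) Equivalents of H⁺ required: 34,040 ÷ 50 g/eq = 680.9 eq = 680.9 mol NaHSO₄.
(b) Mass of NaHSO₄: 680.9 × 120.1 = 81,780 g.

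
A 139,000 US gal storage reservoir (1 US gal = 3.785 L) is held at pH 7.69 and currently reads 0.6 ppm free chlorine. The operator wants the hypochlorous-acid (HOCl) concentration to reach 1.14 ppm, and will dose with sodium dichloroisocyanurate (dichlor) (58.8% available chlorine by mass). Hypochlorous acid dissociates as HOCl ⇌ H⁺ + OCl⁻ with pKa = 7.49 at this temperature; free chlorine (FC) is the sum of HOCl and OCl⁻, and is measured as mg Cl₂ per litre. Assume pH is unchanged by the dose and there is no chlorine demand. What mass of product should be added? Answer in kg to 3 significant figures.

2.10 kg

Volume: 139,000 US gal × 3.785 L/gal = 526,115 L.
[OCl⁻]/[HOCl] = 10^(pH − pKa) = 10^(7.69 − 7.49) = 1.585; fraction as HOCl = 1/(1 + 1.585) = 0.3869.
Free chlorine required for 1.14 ppm HOCl: 1.14 / 0.3869 = 2.947 ppm.
FC to add: 2.947 − 0.6 = 2.347 mg/L as Cl₂.
Cl₂ equivalent: 2.347 mg/L × 526,115 L = 1235 g.
Product at 58.8% available Cl: 1235 / 0.588 = 2100 g.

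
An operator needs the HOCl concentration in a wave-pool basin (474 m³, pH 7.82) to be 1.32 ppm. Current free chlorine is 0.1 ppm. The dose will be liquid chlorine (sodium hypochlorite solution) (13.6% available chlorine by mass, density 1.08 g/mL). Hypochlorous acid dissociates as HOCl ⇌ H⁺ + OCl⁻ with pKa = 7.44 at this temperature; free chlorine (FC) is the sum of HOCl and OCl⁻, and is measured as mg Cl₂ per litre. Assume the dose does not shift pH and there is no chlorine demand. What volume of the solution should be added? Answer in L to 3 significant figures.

14.2 L

Volume: 474 m³ = 474,000 L.
[OCl⁻]/[HOCl] = 10^(pH − pKa) = 10^(7.82 − 7.44) = 2.399; fraction as HOCl = 1/(1 + 2.399) = 0.2942.
Free chlorine required for 1.32 ppm HOCl: 1.32 / 0.2942 = 4.486 ppm.
FC to add: 4.486 − 0.1 = 4.386 mg/L as Cl₂.
Cl₂ equivalent: 4.386 mg/L × 474,000 L = 2079 g.
Product at 13.6% available Cl: 2079 / 0.136 = 15,290 g.
Volume: 15,290 g ÷ 1.08 g/mL = 14,160 mL.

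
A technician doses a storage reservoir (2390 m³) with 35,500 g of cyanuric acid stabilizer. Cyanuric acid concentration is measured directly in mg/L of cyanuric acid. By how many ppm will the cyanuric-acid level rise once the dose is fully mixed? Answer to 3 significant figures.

Volume: 2390 m³ = 2,390,000 L.
Rise: 35,500 g / 2,390,000 L × 1000 = 14.85 mg/L.

14.9 ppm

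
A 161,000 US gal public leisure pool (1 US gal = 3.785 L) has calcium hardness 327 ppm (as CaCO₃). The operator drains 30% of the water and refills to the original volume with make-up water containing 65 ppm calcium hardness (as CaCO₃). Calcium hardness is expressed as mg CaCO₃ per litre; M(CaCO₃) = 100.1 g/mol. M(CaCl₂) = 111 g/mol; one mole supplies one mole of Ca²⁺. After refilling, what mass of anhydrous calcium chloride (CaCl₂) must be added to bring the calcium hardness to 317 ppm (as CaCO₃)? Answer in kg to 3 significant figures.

46.4 kg

Volume: 161,000 US gal × 3.785 L/gal = 609,385 L.
After draining 30% and refilling: 327 × 0.70 + 65 × 0.30 = 248.4 ppm.
Deficit to target: 317 − 248.4 = 68.6 mg/L.
As CaCO₃: 68.6 mg/L × 609,385 L = 41,800 g; ÷ 100.1 = 417.6 mol Ca²⁺.
Mass: 417.6 × 111 = 46,360 g.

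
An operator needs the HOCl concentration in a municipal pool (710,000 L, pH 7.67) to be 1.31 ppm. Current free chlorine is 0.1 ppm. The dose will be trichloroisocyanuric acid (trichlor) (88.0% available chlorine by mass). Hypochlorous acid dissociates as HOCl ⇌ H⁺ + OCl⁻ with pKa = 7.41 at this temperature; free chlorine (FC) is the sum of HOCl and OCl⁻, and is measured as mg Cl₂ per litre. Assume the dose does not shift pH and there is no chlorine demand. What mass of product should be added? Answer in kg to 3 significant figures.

2.90 kg

[OCl⁻]/[HOCl] = 10^(pH − pKa) = 10^(7.67 − 7.41) = 1.82; fraction as HOCl = 1/(1 + 1.82) = 0.3546.
Free chlorine required for 1.31 ppm HOCl: 1.31 / 0.3546 = 3.694 ppm.
FC to add: 3.694 − 0.1 = 3.594 mg/L as Cl₂.
Cl₂ equivalent: 3.594 mg/L × 710,000 L = 2552 g.
Product at 88.0% available Cl: 2552 / 0.88 = 2900 g.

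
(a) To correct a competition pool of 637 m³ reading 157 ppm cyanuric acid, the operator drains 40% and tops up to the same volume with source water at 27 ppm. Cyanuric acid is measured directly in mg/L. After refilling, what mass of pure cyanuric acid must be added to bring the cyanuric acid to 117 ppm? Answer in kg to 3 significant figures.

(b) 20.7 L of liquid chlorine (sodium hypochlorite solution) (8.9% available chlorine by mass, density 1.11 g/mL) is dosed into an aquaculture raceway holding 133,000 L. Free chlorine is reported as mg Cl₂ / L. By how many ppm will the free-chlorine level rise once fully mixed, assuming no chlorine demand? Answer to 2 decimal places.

(a) 7.64 kg; (b) 15.38 ppm

(a) Volume: 637 m³ = 637,000 L.
(a) After draining 40% and refilling: 157 × 0.60 + 27 × 0.40 = 105 ppm.
(a) Deficit to target: 117 − 105 = 12 mg/L.
(a) Mass: 12 mg/L × 637,000 L = 7644 g cyanuric acid.

(b) Mass of solution: 20.7 L × 1000 mL/L × 1.11 g/mL = 22,980 g.
(b) Available chlorine delivered: 22,980 g × 0.089 = 2045 g as Cl₂.
(b) Concentration rise: 2045 g / 133,000 L = 15.38 mg/L = 15.38 ppm.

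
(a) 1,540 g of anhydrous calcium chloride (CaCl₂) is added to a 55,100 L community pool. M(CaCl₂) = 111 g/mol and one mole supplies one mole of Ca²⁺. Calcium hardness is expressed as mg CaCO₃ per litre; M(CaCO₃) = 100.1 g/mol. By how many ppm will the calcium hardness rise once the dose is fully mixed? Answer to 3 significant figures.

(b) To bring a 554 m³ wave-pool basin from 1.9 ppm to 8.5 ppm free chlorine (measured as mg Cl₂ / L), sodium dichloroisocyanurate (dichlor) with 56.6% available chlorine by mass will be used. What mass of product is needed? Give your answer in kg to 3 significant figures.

(a) 25.2 ppm; (b) 6.46 kg

(a) Moles of Ca²⁺: 1,540 g ÷ 111 g/mol = 13.87 mol.
(a) As CaCO₃: 13.87 mol × 100.1 g/mol = 1389 g.
(a) Rise: 1389 g / 55,100 L × 1000 = 25.2 mg/L.

(b) Volume: 554 m³ = 554,000 L.
(b) Chlorine deficit: 8.5 − 1.9 = 6.6 ppm = 6.6 mg/L as Cl₂.
(b) Cl₂ equivalent needed: 6.6 mg/L × 554,000 L = 3,656,000 mg = 3656 g.
(b) Product at 56.6% available chlorine: 3656 / 0.566 = 6460 g.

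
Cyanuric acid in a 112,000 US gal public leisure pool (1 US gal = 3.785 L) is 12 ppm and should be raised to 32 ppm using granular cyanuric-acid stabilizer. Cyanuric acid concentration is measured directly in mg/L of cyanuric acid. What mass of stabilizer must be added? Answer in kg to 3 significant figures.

8.48 kg

Volume: 112,000 US gal × 3.785 L/gal = 423,920 L.
CYA to add: (32 − 12) = 20 mg/L × 423,920 L = 8478 g cyanuric acid.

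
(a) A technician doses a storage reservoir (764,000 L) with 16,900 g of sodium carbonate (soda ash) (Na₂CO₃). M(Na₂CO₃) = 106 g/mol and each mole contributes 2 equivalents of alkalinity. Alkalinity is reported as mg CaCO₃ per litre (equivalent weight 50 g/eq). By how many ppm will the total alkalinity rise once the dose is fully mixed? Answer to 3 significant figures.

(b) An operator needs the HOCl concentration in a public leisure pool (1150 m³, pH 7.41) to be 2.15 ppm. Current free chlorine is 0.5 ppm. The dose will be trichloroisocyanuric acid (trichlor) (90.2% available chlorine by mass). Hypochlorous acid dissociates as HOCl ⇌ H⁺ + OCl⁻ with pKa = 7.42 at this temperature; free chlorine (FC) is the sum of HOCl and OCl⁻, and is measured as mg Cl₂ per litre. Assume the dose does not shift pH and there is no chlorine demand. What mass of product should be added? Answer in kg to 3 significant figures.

(a) 20.9 ppm; (b) 4.78 kg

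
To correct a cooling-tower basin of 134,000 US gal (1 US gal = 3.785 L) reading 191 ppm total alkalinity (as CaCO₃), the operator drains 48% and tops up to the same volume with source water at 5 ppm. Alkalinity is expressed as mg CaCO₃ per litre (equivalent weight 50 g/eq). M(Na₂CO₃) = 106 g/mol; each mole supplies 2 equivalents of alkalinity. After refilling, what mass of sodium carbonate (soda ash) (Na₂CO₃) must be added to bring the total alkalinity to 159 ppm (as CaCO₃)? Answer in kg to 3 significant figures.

30.8 kg

Volume: 134,000 US gal × 3.785 L/gal = 507,190 L.
After draining 48% and refilling: 191 × 0.52 + 5 × 0.48 = 101.72 ppm.
Deficit to target: 159 − 101.72 = 57.28 mg/L.
As CaCO₃: 57.28 mg/L × 507,190 L = 29,050 g; ÷ 50 g/eq ÷ 2 = 290.5 mol Na₂CO₃.
Mass: 290.5 × 106 = 30,790 g.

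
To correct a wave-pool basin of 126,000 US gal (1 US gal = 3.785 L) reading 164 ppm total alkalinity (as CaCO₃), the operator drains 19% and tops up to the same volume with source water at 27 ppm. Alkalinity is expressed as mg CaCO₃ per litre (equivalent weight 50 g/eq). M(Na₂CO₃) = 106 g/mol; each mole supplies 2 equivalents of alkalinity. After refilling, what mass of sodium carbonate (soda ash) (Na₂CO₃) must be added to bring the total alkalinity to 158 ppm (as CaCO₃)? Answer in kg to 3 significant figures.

10.1 kg

Volume: 126,000 US gal × 3.785 L/gal = 476,910 L.
After draining 19% and refilling: 164 × 0.81 + 27 × 0.19 = 137.97 ppm.
Deficit to target: 158 − 137.97 = 20.03 mg/L.
As CaCO₃: 20.03 mg/L × 476,910 L = 9553 g; ÷ 50 g/eq ÷ 2 = 95.53 mol Na₂CO₃.
Mass: 95.53 × 106 = 10,130 g.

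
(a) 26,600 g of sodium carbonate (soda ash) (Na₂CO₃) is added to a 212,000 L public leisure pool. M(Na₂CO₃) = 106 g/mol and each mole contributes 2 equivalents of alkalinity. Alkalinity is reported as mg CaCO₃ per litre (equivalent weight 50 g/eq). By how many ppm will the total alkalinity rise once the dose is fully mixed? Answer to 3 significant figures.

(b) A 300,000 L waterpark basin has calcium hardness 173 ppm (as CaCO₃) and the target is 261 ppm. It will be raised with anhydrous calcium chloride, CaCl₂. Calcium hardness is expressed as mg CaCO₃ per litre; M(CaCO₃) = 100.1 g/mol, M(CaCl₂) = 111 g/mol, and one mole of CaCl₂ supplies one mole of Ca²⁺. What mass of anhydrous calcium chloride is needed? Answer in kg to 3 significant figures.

(a) 118 ppm; (b) 29.3 kg

(a) Moles of Na₂CO₃: 26,600 g ÷ 106 g/mol = 250.9 mol → 501.9 eq of alkalinity.
(a) As CaCO₃: 501.9 eq × 50 g/eq = 25,090 g.
(a) Rise: 25,090 g / 212,000 L × 1000 = 118.4 mg/L.

(b) Hardness to add: (261 − 173) = 88 mg/L as CaCO₃ × 300,000 L = 26,400 g as CaCO₃.
(b) Moles of Ca²⁺ (1 mol Ca²⁺ ≡ 1 mol CaCO₃): 26,400 / 100.1 g/mol = 263.7 mol.
(b) Mass of CaCl₂: 263.7 × 111 = 29,270 g.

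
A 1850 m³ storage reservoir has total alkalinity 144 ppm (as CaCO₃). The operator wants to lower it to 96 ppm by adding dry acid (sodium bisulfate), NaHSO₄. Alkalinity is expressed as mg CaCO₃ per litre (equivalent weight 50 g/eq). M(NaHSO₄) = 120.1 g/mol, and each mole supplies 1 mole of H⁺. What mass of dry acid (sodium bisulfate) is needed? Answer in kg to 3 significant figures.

Volume: 1850 m³ = 1,850,000 L.
Alkalinity to neutralize: (144 − 96) = 48 mg/L as CaCO₃ × 1,850,000 L = 88,800 g as CaCO₃.
Equivalents of H⁺ required: 88,800 ÷ 50 g/eq = 1776 eq = 1776 mol NaHSO₄.
Mass of NaHSO₄: 1776 × 120.1 = 213,300 g.

213 kg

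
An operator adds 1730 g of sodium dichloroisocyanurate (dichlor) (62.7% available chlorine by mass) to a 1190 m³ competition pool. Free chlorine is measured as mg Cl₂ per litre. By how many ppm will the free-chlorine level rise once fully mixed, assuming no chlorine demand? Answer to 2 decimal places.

0.91 ppm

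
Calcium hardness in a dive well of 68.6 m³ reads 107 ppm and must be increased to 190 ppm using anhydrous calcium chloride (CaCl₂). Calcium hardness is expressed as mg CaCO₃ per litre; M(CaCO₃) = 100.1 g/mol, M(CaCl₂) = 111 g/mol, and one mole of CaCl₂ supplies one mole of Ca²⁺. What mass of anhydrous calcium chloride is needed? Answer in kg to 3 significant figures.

6.31 kg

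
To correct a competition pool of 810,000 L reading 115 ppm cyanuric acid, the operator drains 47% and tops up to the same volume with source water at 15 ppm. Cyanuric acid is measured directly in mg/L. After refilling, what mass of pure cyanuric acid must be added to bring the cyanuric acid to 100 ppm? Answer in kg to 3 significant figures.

After draining 47% and refilling: 115 × 0.53 + 15 × 0.47 = 68 ppm.
Deficit to target: 100 − 68 = 32 mg/L.
Mass: 32 mg/L × 810,000 L = 25,920 g cyanuric acid.

25.9 kg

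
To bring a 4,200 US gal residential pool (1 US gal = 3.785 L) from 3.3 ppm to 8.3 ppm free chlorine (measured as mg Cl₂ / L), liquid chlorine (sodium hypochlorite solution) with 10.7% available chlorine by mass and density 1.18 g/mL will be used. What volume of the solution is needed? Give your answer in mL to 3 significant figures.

630 mL

Volume: 4,200 US gal × 3.785 L/gal = 15,897 L.
Chlorine deficit: 8.3 − 3.3 = 5 ppm = 5 mg/L as Cl₂.
Cl₂ equivalent needed: 5 mg/L × 15,897 L = 79,480 mg = 79.48 g.
Product at 10.7% available chlorine: 79.48 / 0.107 = 742.9 g.
Volume at density 1.18 g/mL: 742.9 g ÷ 1.18 g/mL = 629.5 mL.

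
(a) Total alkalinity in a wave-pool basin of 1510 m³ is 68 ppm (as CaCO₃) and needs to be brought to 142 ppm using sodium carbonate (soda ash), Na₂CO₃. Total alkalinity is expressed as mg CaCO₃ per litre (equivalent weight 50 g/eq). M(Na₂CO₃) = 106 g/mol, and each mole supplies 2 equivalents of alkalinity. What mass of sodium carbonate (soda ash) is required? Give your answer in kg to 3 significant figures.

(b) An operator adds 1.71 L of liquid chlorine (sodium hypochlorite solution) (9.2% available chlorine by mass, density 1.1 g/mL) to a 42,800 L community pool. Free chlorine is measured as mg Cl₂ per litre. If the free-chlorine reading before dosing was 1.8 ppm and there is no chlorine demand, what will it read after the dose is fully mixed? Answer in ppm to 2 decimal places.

(a) 118 kg; (b) 5.84 ppm

(a) Volume: 1510 m³ = 1,510,000 L.
(a) Alkalinity to add: (142 − 68) = 74 mg/L as CaCO₃ × 1,510,000 L = 111,700 g as CaCO₃.
(a) Equivalents: 111,700 g ÷ 50 g/eq = 2235 eq.
(a) Each mole of Na₂CO₃ supplies 2 eq, so 2235 / 2 = 1117 mol.
(a) Mass: 1117 mol × 106 g/mol = 118,400 g.

(b) Mass of solution: 1.71 L × 1000 mL/L × 1.1 g/mL = 1881 g.
(b) Available chlorine delivered: 1881 g × 0.092 = 173.1 g as Cl₂.
(b) Concentration rise: 173.1 g / 42,800 L = 4.043 mg/L = 4.04 ppm.
(b) Final FC: 1.8 + 4.04 = 5.84 ppm.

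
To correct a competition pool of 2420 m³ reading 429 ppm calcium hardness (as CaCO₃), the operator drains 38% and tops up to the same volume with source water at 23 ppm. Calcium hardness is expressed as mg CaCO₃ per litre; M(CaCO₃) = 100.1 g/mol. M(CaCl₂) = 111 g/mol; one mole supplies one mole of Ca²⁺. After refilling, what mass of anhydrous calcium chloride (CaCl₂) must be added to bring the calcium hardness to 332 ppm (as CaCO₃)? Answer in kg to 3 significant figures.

Volume: 2420 m³ = 2,420,000 L.
After draining 38% and refilling: 429 × 0.62 + 23 × 0.38 = 274.72 ppm.
Deficit to target: 332 − 274.72 = 57.28 mg/L.
As CaCO₃: 57.28 mg/L × 2,420,000 L = 138,600 g; ÷ 100.1 = 1385 mol Ca²⁺.
Mass: 1385 × 111 = 153,700 g.

154 kg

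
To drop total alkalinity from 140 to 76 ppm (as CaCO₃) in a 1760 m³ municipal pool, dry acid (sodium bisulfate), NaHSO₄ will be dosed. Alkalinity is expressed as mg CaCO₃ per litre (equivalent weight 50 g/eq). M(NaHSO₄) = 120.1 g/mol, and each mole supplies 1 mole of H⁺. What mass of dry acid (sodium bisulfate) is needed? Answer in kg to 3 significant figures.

Volume: 1760 m³ = 1,760,000 L.
Alkalinity to neutralize: (140 − 76) = 64 mg/L as CaCO₃ × 1,760,000 L = 112,600 g as CaCO₃.
Equivalents of H⁺ required: 112,600 ÷ 50 g/eq = 2253 eq = 2253 mol NaHSO₄.
Mass of NaHSO₄: 2253 × 120.1 = 270,600 g.

271 kg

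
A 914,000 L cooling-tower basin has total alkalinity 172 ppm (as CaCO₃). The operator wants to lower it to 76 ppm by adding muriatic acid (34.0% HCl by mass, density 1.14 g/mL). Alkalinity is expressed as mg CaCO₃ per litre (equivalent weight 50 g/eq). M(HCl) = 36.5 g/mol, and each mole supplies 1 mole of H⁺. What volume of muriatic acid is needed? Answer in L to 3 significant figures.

Alkalinity to neutralize: (172 − 76) = 96 mg/L as CaCO₃ × 914,000 L = 87,740 g as CaCO₃.
Equivalents of H⁺ required: 87,740 ÷ 50 g/eq = 1755 eq = 1755 mol HCl.
Mass of HCl: 1755 × 36.5 = 64,050 g.
Mass of 34.0% solution: 64,050 / 0.34 = 188,400 g.
Volume: 188,400 g ÷ 1.14 g/mL = 165,300 mL.

165 L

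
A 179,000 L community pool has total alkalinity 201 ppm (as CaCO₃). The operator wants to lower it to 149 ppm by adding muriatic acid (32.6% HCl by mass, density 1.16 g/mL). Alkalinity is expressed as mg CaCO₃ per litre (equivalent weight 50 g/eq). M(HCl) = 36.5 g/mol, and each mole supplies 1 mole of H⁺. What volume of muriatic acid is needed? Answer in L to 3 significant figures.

Alkalinity to neutralize: (201 − 149) = 52 mg/L as CaCO₃ × 179,000 L = 9308 g as CaCO₃.
Equivalents of H⁺ required: 9308 ÷ 50 g/eq = 186.2 eq = 186.2 mol HCl.
Mass of HCl: 186.2 × 36.5 = 6795 g.
Mass of 32.6% solution: 6795 / 0.326 = 20,840 g.
Volume: 20,840 g ÷ 1.16 g/mL = 17,970 mL.

18.0 L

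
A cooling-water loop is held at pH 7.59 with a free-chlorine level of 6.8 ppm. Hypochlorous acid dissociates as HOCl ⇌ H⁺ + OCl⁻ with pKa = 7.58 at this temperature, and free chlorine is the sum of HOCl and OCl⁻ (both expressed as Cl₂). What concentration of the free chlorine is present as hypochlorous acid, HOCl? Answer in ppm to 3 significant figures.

3.36 ppm

[OCl⁻]/[HOCl] = 10^(pH − pKa) = 10^(7.59 − 7.58) = 10^0.01 = 1.023.
Fraction as HOCl = 1 / (1 + 1.023) = 0.4942.
HOCl = 0.4942 × 6.8 ppm = 3.361 ppm.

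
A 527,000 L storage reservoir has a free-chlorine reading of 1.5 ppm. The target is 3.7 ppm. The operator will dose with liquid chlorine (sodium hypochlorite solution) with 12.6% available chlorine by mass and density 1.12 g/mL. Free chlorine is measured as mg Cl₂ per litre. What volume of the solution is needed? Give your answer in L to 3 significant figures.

Chlorine deficit: 3.7 − 1.5 = 2.2 ppm = 2.2 mg/L as Cl₂.
Cl₂ equivalent needed: 2.2 mg/L × 527,000 L = 1,159,000 mg = 1159 g.
Product at 12.6% available chlorine: 1159 / 0.126 = 9202 g.
Volume at density 1.12 g/mL: 9202 g ÷ 1.12 g/mL = 8216 mL.

8.22 L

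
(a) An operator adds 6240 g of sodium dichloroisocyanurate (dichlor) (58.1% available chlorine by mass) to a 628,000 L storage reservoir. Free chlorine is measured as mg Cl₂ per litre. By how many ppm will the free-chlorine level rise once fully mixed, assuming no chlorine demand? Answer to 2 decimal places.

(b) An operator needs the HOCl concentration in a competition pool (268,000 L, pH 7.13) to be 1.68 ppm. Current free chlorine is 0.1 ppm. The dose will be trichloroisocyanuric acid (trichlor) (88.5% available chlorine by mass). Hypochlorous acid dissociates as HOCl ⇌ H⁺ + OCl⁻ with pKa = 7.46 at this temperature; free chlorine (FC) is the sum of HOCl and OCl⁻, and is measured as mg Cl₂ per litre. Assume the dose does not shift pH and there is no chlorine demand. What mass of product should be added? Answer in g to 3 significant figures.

(a) 5.77 ppm; (b) 716 g

(a) Available chlorine delivered: 6240 g × 0.581 = 3625 g as Cl₂.
(a) Concentration rise: 3625 g / 628,000 L = 5.773 mg/L = 5.77 ppm.

(b) [OCl⁻]/[HOCl] = 10^(pH − pKa) = 10^(7.13 − 7.46) = 0.4677; fraction as HOCl = 1/(1 + 0.4677) = 0.6813.
(b) Free chlorine required for 1.68 ppm HOCl: 1.68 / 0.6813 = 2.466 ppm.
(b) FC to add: 2.466 − 0.1 = 2.366 mg/L as Cl₂.
(b) Cl₂ equivalent: 2.366 mg/L × 268,000 L = 634 g.
(b) Product at 88.5% available Cl: 634 / 0.885 = 716.4 g.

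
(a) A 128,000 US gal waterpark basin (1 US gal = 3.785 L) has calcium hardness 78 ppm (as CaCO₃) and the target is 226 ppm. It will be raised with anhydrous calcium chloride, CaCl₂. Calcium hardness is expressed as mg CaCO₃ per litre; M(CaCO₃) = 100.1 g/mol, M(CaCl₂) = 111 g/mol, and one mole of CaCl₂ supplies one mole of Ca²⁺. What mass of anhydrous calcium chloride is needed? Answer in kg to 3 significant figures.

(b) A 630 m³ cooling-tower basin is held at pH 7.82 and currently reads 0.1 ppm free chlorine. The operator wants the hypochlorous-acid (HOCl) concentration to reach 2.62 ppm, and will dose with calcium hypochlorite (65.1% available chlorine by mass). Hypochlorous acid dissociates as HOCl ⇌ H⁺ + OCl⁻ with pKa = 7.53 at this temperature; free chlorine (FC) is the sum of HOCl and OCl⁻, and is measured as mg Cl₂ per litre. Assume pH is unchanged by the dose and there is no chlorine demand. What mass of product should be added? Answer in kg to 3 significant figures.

(a) 79.5 kg; (b) 7.38 kg

(a) Volume: 128,000 US gal × 3.785 L/gal = 484,480 L.
(a) Hardness to add: (226 − 78) = 148 mg/L as CaCO₃ × 484,480 L = 71,700 g as CaCO₃.
(a) Moles of Ca²⁺ (1 mol Ca²⁺ ≡ 1 mol CaCO₃): 71,700 / 100.1 g/mol = 716.3 mol.
(a) Mass of CaCl₂: 716.3 × 111 = 79,510 g.

(b) Volume: 630 m³ = 630,000 L.
(b) [OCl⁻]/[HOCl] = 10^(pH − pKa) = 10^(7.82 − 7.53) = 1.95; fraction as HOCl = 1/(1 + 1.95) = 0.339.
(b) Free chlorine required for 2.62 ppm HOCl: 2.62 / 0.339 = 7.729 ppm.
(b) FC to add: 7.729 − 0.1 = 7.629 mg/L as Cl₂.
(b) Cl₂ equivalent: 7.629 mg/L × 630,000 L = 4806 g.
(b) Product at 65.1% available Cl: 4806 / 0.651 = 7383 g.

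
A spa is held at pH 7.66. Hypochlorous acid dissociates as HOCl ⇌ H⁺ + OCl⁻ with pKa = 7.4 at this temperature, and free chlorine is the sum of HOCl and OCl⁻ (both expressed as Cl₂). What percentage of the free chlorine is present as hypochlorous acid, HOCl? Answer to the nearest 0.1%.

[OCl⁻]/[HOCl] = 10^(pH − pKa) = 10^(7.66 − 7.4) = 10^0.26 = 1.82.
Fraction as HOCl = 1 / (1 + 1.82) = 0.3546.

35.5%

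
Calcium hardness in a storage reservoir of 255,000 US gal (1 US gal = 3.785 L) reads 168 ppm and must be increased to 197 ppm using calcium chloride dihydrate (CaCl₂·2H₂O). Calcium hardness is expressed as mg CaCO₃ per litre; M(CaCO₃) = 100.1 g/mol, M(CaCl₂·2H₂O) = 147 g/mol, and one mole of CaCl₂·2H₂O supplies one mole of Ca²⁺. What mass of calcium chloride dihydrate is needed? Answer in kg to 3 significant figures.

Volume: 255,000 US gal × 3.785 L/gal = 965,175 L.
Hardness to add: (197 − 168) = 29 mg/L as CaCO₃ × 965,175 L = 27,990 g as CaCO₃.
Moles of Ca²⁺ (1 mol Ca²⁺ ≡ 1 mol CaCO₃): 27,990 / 100.1 g/mol = 279.6 mol.
Mass of CaCl₂·2H₂O: 279.6 × 147 = 41,100 g.

41.1 kg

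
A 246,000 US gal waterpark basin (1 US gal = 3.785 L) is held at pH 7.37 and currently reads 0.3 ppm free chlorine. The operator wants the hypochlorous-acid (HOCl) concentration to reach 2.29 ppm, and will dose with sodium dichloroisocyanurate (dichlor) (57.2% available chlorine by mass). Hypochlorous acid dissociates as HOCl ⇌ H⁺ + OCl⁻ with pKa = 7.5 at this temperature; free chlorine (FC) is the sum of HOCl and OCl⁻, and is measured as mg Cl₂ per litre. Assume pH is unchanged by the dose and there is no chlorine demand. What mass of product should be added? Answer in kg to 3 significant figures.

6.00 kg

Volume: 246,000 US gal × 3.785 L/gal = 931,110 L.
[OCl⁻]/[HOCl] = 10^(pH − pKa) = 10^(7.37 − 7.5) = 0.7413; fraction as HOCl = 1/(1 + 0.7413) = 0.5743.
Free chlorine required for 2.29 ppm HOCl: 2.29 / 0.5743 = 3.988 ppm.
FC to add: 3.988 − 0.3 = 3.688 mg/L as Cl₂.
Cl₂ equivalent: 3.688 mg/L × 931,110 L = 3434 g.
Product at 57.2% available Cl: 3434 / 0.572 = 6003 g.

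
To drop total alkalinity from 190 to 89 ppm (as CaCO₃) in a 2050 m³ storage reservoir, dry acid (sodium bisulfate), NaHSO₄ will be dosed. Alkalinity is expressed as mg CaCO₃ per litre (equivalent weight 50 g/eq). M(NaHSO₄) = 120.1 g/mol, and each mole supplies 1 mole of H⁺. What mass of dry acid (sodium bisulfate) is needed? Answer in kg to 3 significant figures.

497 kg

Volume: 2050 m³ = 2,050,000 L.
Alkalinity to neutralize: (190 − 89) = 101 mg/L as CaCO₃ × 2,050,000 L = 207,000 g as CaCO₃.
Equivalents of H⁺ required: 207,000 ÷ 50 g/eq = 4141 eq = 4141 mol NaHSO₄.
Mass of NaHSO₄: 4141 × 120.1 = 497,300 g.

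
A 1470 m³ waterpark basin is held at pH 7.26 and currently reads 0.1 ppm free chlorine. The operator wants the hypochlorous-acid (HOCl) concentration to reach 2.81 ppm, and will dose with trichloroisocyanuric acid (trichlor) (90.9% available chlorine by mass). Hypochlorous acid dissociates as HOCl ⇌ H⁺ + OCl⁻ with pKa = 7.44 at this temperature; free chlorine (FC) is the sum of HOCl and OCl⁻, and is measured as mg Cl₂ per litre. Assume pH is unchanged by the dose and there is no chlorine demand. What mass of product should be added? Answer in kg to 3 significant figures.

Volume: 1470 m³ = 1,470,000 L.
[OCl⁻]/[HOCl] = 10^(pH − pKa) = 10^(7.26 − 7.44) = 0.6607; fraction as HOCl = 1/(1 + 0.6607) = 0.6022.
Free chlorine required for 2.81 ppm HOCl: 2.81 / 0.6022 = 4.667 ppm.
FC to add: 4.667 − 0.1 = 4.567 mg/L as Cl₂.
Cl₂ equivalent: 4.567 mg/L × 1,470,000 L = 6713 g.
Product at 90.9% available Cl: 6713 / 0.909 = 7385 g.

7.38 kg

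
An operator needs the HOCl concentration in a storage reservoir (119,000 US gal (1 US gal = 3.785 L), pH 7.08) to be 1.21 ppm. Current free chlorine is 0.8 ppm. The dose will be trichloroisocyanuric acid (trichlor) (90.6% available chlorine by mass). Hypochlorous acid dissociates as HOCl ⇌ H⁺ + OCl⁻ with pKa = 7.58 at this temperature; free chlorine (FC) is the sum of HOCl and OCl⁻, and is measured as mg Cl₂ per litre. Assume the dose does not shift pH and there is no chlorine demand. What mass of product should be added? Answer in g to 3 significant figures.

394 g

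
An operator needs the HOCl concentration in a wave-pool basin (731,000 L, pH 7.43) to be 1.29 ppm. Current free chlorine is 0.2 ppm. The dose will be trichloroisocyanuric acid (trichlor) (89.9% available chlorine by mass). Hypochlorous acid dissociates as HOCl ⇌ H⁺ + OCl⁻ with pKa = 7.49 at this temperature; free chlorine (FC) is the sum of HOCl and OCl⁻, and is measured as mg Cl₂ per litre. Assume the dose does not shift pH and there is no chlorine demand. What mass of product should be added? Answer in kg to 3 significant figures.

1.80 kg

[OCl⁻]/[HOCl] = 10^(pH − pKa) = 10^(7.43 − 7.49) = 0.871; fraction as HOCl = 1/(1 + 0.871) = 0.5345.
Free chlorine required for 1.29 ppm HOCl: 1.29 / 0.5345 = 2.414 ppm.
FC to add: 2.414 − 0.2 = 2.214 mg/L as Cl₂.
Cl₂ equivalent: 2.214 mg/L × 731,000 L = 1618 g.
Product at 89.9% available Cl: 1618 / 0.899 = 1800 g.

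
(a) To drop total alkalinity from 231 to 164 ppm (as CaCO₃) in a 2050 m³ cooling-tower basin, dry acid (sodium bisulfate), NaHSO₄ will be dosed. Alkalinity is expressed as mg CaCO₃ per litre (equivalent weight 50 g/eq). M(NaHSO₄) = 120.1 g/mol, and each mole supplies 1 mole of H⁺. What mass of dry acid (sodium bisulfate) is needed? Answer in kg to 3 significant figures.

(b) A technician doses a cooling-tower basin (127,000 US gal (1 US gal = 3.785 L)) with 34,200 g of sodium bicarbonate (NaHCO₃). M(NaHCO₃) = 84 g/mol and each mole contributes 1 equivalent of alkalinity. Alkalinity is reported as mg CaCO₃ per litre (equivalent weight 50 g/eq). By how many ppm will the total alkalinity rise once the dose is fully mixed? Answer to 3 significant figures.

(a) Volume: 2050 m³ = 2,050,000 L.
(a) Alkalinity to neutralize: (231 − 164) = 67 mg/L as CaCO₃ × 2,050,000 L = 137,400 g as CaCO₃.
(a) Equivalents of H⁺ required: 137,400 ÷ 50 g/eq = 2747 eq = 2747 mol NaHSO₄.
(a) Mass of NaHSO₄: 2747 × 120.1 = 329,900 g.

(b) Volume: 127,000 US gal × 3.785 L/gal = 480,695 L.
(b) Moles of NaHCO₃: 34,200 g ÷ 84 g/mol = 407.1 mol → 407.1 eq of alkalinity.
(b) As CaCO₃: 407.1 eq × 50 g/eq = 20,360 g.
(b) Rise: 20,360 g / 480,695 L × 1000 = 42.35 mg/L.

(a) 330 kg; (b) 42.3 ppm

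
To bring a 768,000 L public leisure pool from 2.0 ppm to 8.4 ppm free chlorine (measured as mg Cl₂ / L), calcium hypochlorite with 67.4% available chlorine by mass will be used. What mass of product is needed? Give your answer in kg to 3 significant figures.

7.29 kg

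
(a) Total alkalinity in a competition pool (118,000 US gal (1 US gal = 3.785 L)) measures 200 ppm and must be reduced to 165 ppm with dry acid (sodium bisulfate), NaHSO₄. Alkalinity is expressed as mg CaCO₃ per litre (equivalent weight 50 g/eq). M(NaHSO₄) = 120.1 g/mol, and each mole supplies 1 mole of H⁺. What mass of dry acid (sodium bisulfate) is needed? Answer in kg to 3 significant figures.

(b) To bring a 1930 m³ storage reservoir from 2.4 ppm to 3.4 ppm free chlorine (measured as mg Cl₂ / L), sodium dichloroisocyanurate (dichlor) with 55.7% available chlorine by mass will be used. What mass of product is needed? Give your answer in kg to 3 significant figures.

(a) 37.5 kg; (b) 3.46 kg

(a) Volume: 118,000 US gal × 3.785 L/gal = 446,630 L.
(a) Alkalinity to neutralize: (200 − 165) = 35 mg/L as CaCO₃ × 446,630 L = 15,630 g as CaCO₃.
(a) Equivalents of H⁺ required: 15,630 ÷ 50 g/eq = 312.6 eq = 312.6 mol NaHSO₄.
(a) Mass of NaHSO₄: 312.6 × 120.1 = 37,550 g.

(b) Volume: 1930 m³ = 1,930,000 L.
(b) Chlorine deficit: 3.4 − 2.4 = 1 ppm = 1 mg/L as Cl₂.
(b) Cl₂ equivalent needed: 1 mg/L × 1,930,000 L = 1,930,000 mg = 1930 g.
(b) Product at 55.7% available chlorine: 1930 / 0.557 = 3465 g.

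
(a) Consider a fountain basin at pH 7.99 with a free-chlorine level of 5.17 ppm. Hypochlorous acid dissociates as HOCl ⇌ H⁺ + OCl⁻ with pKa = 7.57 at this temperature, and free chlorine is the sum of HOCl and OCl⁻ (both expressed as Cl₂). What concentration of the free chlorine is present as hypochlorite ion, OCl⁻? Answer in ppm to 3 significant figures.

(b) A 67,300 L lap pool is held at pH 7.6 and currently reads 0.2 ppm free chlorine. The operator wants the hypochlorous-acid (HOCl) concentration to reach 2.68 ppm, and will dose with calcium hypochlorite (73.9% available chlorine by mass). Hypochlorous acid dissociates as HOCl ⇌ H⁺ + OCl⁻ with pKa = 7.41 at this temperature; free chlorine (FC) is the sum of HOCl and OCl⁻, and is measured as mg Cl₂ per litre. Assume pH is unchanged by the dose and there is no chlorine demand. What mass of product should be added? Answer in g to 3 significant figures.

(a) [OCl⁻]/[HOCl] = 10^(pH − pKa) = 10^(7.99 − 7.57) = 10^0.42 = 2.63.
(a) Fraction as HOCl = 1 / (1 + 2.63) = 0.2755.
(a) OCl⁻ = (1 − 0.2755) × 5.17 ppm = 3.746 ppm.

(b) [OCl⁻]/[HOCl] = 10^(pH − pKa) = 10^(7.6 − 7.41) = 1.549; fraction as HOCl = 1/(1 + 1.549) = 0.3923.
(b) Free chlorine required for 2.68 ppm HOCl: 2.68 / 0.3923 = 6.831 ppm.
(b) FC to add: 6.831 − 0.2 = 6.631 mg/L as Cl₂.
(b) Cl₂ equivalent: 6.631 mg/L × 67,300 L = 446.3 g.
(b) Product at 73.9% available Cl: 446.3 / 0.739 = 603.9 g.

(a) 3.75 ppm; (b) 604 g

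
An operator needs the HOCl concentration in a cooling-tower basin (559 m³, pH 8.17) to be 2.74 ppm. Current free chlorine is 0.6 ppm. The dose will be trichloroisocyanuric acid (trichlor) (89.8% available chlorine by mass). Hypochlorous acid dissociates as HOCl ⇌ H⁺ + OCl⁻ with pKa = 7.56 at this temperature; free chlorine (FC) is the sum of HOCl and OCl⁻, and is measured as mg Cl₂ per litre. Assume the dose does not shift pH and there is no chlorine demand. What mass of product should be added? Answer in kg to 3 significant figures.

Volume: 559 m³ = 559,000 L.
[OCl⁻]/[HOCl] = 10^(pH − pKa) = 10^(8.17 − 7.56) = 4.074; fraction as HOCl = 1/(1 + 4.074) = 0.1971.
Free chlorine required for 2.74 ppm HOCl: 2.74 / 0.1971 = 13.9 ppm.
FC to add: 13.9 − 0.6 = 13.3 mg/L as Cl₂.
Cl₂ equivalent: 13.3 mg/L × 559,000 L = 7436 g.
Product at 89.8% available Cl: 7436 / 0.898 = 8281 g.

8.28 kg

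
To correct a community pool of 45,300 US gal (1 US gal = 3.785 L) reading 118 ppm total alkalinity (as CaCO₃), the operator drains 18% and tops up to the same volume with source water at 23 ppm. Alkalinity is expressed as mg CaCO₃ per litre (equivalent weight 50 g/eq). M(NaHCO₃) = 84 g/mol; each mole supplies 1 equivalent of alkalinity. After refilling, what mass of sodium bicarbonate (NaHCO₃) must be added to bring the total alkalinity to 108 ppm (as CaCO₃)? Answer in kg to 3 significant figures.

Volume: 45,300 US gal × 3.785 L/gal = 171,460 L.
After draining 18% and refilling: 118 × 0.82 + 23 × 0.18 = 100.9 ppm.
Deficit to target: 108 − 100.9 = 7.1 mg/L.
As CaCO₃: 7.1 mg/L × 171,460 L = 1217 g; ÷ 50 g/eq ÷ 1 = 24.35 mol NaHCO₃.
Mass: 24.35 × 84 = 2045 g.

2.05 kg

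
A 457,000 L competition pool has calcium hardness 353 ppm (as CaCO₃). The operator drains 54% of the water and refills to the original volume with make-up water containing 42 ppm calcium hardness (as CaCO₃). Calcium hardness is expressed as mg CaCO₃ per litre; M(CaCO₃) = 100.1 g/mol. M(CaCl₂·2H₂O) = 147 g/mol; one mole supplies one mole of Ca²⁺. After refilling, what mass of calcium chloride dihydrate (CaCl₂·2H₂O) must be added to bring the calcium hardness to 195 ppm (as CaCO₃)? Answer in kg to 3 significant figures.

After draining 54% and refilling: 353 × 0.46 + 42 × 0.54 = 185.06 ppm.
Deficit to target: 195 − 185.06 = 9.94 mg/L.
As CaCO₃: 9.94 mg/L × 457,000 L = 4543 g; ÷ 100.1 = 45.38 mol Ca²⁺.
Mass: 45.38 × 147 = 6671 g.

6.67 kg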